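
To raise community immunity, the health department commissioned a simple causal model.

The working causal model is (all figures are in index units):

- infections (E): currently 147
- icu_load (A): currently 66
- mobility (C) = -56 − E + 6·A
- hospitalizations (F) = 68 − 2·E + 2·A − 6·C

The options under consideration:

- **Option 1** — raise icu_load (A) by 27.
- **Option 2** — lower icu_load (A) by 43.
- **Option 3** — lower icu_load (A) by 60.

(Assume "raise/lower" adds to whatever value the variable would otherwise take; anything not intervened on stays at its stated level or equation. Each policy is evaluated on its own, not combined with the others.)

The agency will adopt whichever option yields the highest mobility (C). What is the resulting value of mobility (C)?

355

Option 1 (A + 27):
  E = 147
  A = 66 + 27 = 93
  C = -56 − 147 + 6·93 = 355
Option 2 (A − 43):
  E = 147
  A = 66 − 43 = 23
  C = -56 − 147 + 6·23 = -65
Option 3 (A − 60):
  E = 147
  A = 66 − 60 = 6
  C = -56 − 147 + 6·6 = -167
Comparing — Option 1: C=355, Option 2: C=-65, Option 3: C=-167. Highest is 355 (Option 1).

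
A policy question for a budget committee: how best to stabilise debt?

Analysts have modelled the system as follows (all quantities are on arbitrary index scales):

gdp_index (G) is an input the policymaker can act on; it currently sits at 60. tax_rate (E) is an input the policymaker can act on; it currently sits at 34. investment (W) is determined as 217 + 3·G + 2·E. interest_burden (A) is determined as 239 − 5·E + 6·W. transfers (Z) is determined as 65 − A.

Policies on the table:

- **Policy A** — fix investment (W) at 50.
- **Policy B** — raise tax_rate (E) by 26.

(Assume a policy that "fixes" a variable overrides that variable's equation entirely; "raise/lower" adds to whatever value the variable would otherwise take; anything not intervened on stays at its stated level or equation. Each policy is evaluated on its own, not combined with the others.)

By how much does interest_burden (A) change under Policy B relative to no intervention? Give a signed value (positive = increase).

182

Baseline:
  G = 60
  E = 34
  W = 217 + 3·60 + 2·34 = 465
  A = 239 − 5·34 + 6·465 = 2859
Policy B (E + 26):
  G = 60
  E = 34 + 26 = 60
  W = 217 + 3·60 + 2·60 = 517
  A = 239 − 5·60 + 6·517 = 3041
Change in A: 3041 − 2859 = 182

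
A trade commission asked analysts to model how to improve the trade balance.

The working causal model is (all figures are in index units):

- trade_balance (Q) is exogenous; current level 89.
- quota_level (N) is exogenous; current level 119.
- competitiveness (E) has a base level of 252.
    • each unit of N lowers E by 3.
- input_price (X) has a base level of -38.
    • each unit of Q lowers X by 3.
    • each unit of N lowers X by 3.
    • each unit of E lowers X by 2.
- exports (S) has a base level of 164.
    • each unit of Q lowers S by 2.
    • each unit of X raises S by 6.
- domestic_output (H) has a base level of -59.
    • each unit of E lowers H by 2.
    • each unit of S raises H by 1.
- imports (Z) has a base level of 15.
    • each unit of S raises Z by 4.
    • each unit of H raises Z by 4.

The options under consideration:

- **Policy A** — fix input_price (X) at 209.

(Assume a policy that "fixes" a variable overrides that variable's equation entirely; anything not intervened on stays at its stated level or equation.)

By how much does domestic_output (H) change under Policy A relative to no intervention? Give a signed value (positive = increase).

3966

Baseline:
  Q = 89
  N = 119
  E = 252 − 3·119 = -105
  X = -38 − 3·89 − 3·119 − 2·(-105) = -452
  S = 164 − 2·89 + 6·(-452) = -2726
  H = -59 − 2·(-105) + (-2726) = -2575
Policy A (X := 209):
  Q = 89
  N = 119
  E = 252 − 3·119 = -105
  X = 209
  S = 164 − 2·89 + 6·209 = 1240
  H = -59 − 2·(-105) + 1240 = 1391
Change in H: 1391 − (-2575) = 3966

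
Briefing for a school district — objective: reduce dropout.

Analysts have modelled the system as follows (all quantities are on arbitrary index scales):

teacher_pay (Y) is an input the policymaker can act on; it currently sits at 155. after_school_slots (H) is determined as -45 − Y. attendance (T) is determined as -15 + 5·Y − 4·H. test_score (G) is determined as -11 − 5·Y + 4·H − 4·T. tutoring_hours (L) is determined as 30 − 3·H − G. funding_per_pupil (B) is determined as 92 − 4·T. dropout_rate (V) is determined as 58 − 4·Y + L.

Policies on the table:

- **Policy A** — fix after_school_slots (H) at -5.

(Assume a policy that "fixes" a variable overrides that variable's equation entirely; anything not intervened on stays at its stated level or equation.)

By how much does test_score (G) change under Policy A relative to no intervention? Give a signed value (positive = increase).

Baseline:
  Y = 155
  H = -45 − 155 = -200
  T = -15 + 5·155 − 4·(-200) = 1560
  G = -11 − 5·155 + 4·(-200) − 4·1560 = -7826
Policy A (H := -5):
  Y = 155
  H = -5
  T = -15 + 5·155 − 4·(-5) = 780
  G = -11 − 5·155 + 4·(-5) − 4·780 = -3926
Change in G: -3926 − (-7826) = 3900

3900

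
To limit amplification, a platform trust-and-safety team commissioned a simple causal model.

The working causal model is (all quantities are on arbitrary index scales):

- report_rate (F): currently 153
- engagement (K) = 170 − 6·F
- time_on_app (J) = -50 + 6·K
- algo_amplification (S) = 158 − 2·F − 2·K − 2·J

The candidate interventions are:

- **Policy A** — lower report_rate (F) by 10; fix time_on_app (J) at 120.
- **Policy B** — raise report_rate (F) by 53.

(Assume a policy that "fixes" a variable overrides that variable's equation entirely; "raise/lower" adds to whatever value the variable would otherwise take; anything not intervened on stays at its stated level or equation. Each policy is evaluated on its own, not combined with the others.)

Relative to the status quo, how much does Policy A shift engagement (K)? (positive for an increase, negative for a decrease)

Baseline:
  F = 153
  K = 170 − 6·153 = -748
Policy A (F − 10, J := 120):
  F = 153 − 10 = 143
  K = 170 − 6·143 = -688
Change in K: -688 − (-748) = 60

60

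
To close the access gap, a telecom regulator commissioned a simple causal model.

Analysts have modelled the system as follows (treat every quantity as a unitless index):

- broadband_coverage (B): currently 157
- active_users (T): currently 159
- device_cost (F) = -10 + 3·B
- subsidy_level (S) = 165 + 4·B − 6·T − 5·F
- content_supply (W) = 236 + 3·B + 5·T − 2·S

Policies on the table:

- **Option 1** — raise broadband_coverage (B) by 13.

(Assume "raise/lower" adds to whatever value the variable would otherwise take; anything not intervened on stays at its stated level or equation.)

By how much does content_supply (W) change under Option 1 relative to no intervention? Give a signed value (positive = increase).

Baseline:
  B = 157
  T = 159
  F = -10 + 3·157 = 461
  S = 165 + 4·157 − 6·159 − 5·461 = -2466
  W = 236 + 3·157 + 5·159 − 2·(-2466) = 6434
Option 1 (B + 13):
  B = 157 + 13 = 170
  T = 159
  F = -10 + 3·170 = 500
  S = 165 + 4·170 − 6·159 − 5·500 = -2609
  W = 236 + 3·170 + 5·159 − 2·(-2609) = 6759
Change in W: 6759 − 6434 = 325

325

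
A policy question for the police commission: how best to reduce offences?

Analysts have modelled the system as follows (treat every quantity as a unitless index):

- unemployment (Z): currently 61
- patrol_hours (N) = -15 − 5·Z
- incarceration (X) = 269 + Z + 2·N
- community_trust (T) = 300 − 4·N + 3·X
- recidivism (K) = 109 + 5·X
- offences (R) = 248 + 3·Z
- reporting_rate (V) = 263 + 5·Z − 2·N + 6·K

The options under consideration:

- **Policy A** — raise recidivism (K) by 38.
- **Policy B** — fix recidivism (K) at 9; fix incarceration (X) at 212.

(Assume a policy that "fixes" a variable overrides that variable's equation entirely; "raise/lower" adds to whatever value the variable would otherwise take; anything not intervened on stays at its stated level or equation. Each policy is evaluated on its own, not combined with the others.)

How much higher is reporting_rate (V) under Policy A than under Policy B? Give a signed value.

-8472

Policy A (K + 38):
  Z = 61
  N = -15 − 5·61 = -320
  X = 269 + 61 + 2·(-320) = -310
  K = 109 + 5·(-310) (+38 from intervention) = -1403
  V = 263 + 5·61 − 2·(-320) + 6·(-1403) = -7210
Policy B (K := 9, X := 212):
  Z = 61
  N = -15 − 5·61 = -320
  X = 212
  K = 9
  V = 263 + 5·61 − 2·(-320) + 6·9 = 1262
V: -7210 − 1262 = -8472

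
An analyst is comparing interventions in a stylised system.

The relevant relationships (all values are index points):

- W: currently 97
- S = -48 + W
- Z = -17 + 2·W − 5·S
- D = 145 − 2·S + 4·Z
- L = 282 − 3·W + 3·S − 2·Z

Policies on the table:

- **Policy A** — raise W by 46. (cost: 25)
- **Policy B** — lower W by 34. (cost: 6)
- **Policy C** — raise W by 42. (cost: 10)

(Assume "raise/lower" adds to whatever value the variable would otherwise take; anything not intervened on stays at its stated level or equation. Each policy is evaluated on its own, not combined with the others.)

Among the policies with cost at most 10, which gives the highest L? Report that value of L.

Policy B (W − 34):
  W = 97 − 34 = 63
  S = -48 + 63 = 15
  Z = -17 + 2·63 − 5·15 = 34
  L = 282 − 3·63 + 3·15 − 2·34 = 70
Policy C (W + 42):
  W = 97 + 42 = 139
  S = -48 + 139 = 91
  Z = -17 + 2·139 − 5·91 = -194
  L = 282 − 3·139 + 3·91 − 2·(-194) = 526
Comparing — Policy B: L=70, Policy C: L=526. Highest is 526 (Policy C).

526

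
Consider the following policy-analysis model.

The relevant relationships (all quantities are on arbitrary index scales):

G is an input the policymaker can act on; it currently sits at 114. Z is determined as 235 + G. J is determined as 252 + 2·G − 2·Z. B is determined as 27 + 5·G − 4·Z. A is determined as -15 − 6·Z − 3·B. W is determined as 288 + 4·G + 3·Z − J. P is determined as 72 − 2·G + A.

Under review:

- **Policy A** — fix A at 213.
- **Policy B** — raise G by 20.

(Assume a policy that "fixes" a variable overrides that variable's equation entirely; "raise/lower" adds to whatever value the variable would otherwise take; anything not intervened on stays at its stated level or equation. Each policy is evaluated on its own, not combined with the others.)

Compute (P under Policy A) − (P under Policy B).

145

Policy A (A := 213):
  G = 114
  Z = 235 + 114 = 349
  B = 27 + 5·114 − 4·349 = -799
  A = 213
  P = 72 − 2·114 + 213 = 57
Policy B (G + 20):
  G = 114 + 20 = 134
  Z = 235 + 134 = 369
  B = 27 + 5·134 − 4·369 = -779
  A = -15 − 6·369 − 3·(-779) = 108
  P = 72 − 2·134 + 108 = -88
P: 57 − (-88) = 145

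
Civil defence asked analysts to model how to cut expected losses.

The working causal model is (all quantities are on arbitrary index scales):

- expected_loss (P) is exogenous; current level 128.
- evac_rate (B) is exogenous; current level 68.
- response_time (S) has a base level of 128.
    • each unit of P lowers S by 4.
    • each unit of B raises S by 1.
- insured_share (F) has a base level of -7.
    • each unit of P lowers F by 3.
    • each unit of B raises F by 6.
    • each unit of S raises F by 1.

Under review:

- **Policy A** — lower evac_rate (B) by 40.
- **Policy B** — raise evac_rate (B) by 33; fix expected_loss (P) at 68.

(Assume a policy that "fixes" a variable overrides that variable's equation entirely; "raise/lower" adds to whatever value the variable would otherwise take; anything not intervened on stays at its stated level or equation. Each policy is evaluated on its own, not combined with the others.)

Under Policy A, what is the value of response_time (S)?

Policy A (B − 40):
  P = 128
  B = 68 − 40 = 28
  S = 128 − 4·128 + 28 = -356

-356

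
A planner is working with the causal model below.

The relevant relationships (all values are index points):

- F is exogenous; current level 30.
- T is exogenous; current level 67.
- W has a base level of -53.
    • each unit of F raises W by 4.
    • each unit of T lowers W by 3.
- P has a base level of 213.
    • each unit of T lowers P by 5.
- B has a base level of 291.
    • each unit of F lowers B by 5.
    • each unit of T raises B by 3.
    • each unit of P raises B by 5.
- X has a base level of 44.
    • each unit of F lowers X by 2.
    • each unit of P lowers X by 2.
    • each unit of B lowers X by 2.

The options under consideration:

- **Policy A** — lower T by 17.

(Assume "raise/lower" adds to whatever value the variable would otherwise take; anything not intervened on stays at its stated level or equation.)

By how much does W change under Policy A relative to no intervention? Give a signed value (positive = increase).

Baseline:
  F = 30
  T = 67
  W = -53 + 4·30 − 3·67 = -134
Policy A (T − 17):
  F = 30
  T = 67 − 17 = 50
  W = -53 + 4·30 − 3·50 = -83
Change in W: -83 − (-134) = 51

51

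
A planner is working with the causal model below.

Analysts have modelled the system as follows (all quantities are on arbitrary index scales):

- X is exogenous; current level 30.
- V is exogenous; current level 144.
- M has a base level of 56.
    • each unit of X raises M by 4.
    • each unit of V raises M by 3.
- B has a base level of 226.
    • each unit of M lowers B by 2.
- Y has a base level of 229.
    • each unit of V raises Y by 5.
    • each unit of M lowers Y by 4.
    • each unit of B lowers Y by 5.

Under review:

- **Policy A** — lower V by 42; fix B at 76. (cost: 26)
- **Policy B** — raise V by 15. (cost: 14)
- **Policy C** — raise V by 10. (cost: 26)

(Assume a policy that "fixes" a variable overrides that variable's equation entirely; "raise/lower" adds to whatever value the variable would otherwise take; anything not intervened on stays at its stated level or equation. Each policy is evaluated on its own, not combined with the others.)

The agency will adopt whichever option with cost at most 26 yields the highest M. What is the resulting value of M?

653

Policy A (V − 42, B := 76):
  X = 30
  V = 144 − 42 = 102
  M = 56 + 4·30 + 3·102 = 482
Policy B (V + 15):
  X = 30
  V = 144 + 15 = 159
  M = 56 + 4·30 + 3·159 = 653
Policy C (V + 10):
  X = 30
  V = 144 + 10 = 154
  M = 56 + 4·30 + 3·154 = 638
Comparing — Policy A: M=482, Policy B: M=653, Policy C: M=638. Highest is 653 (Policy B).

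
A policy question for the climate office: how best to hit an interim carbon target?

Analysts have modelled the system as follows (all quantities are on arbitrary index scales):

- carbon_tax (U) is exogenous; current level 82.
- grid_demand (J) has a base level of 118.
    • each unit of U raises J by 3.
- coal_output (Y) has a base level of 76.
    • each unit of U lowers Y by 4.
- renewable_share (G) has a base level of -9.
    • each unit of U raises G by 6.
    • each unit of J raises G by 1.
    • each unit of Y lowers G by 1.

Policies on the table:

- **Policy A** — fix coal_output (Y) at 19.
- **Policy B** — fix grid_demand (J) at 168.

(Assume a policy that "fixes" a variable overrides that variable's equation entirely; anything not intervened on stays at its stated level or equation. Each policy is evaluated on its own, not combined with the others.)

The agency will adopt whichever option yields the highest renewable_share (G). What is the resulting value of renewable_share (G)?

903

Policy A (Y := 19):
  U = 82
  J = 118 + 3·82 = 364
  Y = 19
  G = -9 + 6·82 + 364 − 19 = 828
Policy B (J := 168):
  U = 82
  J = 168
  Y = 76 − 4·82 = -252
  G = -9 + 6·82 + 168 − (-252) = 903
Comparing — Policy A: G=828, Policy B: G=903. Highest is 903 (Policy B).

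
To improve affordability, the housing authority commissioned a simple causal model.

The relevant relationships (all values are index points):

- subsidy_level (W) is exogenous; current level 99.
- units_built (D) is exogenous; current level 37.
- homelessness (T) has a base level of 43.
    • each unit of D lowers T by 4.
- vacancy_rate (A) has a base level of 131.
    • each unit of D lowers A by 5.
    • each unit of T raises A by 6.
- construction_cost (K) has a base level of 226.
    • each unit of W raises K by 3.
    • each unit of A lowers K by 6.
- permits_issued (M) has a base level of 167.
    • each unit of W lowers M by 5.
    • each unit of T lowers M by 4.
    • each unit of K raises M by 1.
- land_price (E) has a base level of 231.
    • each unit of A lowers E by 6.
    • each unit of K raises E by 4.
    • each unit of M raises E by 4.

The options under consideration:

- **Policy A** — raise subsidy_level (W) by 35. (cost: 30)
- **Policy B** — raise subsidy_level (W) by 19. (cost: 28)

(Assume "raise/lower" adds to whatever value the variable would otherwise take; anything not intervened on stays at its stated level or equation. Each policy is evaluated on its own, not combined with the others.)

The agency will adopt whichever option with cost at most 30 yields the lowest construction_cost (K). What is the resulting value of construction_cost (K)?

4684

Policy A (W + 35):
  W = 99 + 35 = 134
  D = 37
  T = 43 − 4·37 = -105
  A = 131 − 5·37 + 6·(-105) = -684
  K = 226 + 3·134 − 6·(-684) = 4732
Policy B (W + 19):
  W = 99 + 19 = 118
  D = 37
  T = 43 − 4·37 = -105
  A = 131 − 5·37 + 6·(-105) = -684
  K = 226 + 3·118 − 6·(-684) = 4684
Comparing — Policy A: K=4732, Policy B: K=4684. Lowest is 4684 (Policy B).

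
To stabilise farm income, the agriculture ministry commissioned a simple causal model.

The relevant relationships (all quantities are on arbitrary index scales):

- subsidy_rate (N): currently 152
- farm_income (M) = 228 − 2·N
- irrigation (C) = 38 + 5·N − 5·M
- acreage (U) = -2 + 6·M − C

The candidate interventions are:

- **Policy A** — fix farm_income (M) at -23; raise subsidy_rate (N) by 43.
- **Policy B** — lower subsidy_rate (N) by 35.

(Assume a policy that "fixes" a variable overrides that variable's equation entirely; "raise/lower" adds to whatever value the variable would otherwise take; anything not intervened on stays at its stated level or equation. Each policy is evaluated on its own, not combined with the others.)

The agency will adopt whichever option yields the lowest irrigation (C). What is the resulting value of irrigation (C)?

Policy A (M := -23, N + 43):
  N = 152 + 43 = 195
  M = -23
  C = 38 + 5·195 − 5·(-23) = 1128
Policy B (N − 35):
  N = 152 − 35 = 117
  M = 228 − 2·117 = -6
  C = 38 + 5·117 − 5·(-6) = 653
Comparing — Policy A: C=1128, Policy B: C=653. Lowest is 653 (Policy B).

653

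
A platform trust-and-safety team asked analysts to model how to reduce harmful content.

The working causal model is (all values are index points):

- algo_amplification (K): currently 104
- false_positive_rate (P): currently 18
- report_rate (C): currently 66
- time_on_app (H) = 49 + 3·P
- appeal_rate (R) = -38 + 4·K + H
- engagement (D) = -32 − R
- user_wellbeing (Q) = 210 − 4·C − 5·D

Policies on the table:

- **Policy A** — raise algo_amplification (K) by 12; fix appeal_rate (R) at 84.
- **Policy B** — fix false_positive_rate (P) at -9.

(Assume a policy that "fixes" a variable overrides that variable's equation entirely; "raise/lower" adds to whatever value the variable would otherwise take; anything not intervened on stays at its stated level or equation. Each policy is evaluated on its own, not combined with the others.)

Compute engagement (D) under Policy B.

Policy B (P := -9):
  K = 104
  P = -9
  H = 49 + 3·(-9) = 22
  R = -38 + 4·104 + 22 = 400
  D = -32 − 400 = -432

-432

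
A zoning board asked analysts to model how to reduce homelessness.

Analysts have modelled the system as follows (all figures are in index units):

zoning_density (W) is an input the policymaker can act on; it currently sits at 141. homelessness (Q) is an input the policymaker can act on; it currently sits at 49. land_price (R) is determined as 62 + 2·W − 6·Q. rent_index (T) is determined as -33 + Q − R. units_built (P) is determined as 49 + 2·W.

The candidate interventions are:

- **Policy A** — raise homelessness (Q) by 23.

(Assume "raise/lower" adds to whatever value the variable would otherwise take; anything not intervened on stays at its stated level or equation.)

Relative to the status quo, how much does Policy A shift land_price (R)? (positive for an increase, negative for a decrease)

-138

Baseline:
  W = 141
  Q = 49
  R = 62 + 2·141 − 6·49 = 50
Policy A (Q + 23):
  W = 141
  Q = 49 + 23 = 72
  R = 62 + 2·141 − 6·72 = -88
Change in R: -88 − 50 = -138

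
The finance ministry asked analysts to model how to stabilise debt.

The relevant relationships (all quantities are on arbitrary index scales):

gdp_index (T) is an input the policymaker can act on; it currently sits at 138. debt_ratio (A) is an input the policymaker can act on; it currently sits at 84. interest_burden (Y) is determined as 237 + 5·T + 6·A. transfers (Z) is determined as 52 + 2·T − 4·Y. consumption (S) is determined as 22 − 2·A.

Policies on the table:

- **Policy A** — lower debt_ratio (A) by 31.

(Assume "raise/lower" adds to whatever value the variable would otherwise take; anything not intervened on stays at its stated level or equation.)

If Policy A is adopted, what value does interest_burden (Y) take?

1245

Policy A (A − 31):
  T = 138
  A = 84 − 31 = 53
  Y = 237 + 5·138 + 6·53 = 1245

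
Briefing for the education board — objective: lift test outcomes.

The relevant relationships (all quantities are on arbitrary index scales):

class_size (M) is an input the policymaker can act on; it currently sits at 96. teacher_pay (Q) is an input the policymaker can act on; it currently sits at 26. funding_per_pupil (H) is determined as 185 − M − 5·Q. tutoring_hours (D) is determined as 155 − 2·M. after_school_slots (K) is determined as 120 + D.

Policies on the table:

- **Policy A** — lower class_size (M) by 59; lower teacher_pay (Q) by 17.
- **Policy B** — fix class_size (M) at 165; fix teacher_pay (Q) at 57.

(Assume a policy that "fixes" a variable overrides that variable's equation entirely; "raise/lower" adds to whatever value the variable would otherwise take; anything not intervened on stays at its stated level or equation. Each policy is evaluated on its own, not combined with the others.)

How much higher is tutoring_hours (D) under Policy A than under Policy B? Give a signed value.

Policy A (M − 59, Q − 17):
  M = 96 − 59 = 37
  D = 155 − 2·37 = 81
Policy B (M := 165, Q := 57):
  M = 165
  D = 155 − 2·165 = -175
D: 81 − (-175) = 256

256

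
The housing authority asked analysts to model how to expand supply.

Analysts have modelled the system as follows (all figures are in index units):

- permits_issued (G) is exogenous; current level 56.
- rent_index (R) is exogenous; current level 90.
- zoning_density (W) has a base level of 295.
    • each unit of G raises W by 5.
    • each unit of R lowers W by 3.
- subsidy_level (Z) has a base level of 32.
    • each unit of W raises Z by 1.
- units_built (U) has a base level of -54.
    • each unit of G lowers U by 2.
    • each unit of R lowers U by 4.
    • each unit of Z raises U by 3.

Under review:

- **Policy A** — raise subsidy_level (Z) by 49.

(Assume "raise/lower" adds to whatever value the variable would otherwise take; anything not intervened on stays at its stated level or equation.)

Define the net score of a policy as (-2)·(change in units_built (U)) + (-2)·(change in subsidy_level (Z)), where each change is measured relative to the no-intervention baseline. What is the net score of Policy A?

-392

Baseline:
  G = 56
  R = 90
  W = 295 + 5·56 − 3·90 = 305
  Z = 32 + 305 = 337
  U = -54 − 2·56 − 4·90 + 3·337 = 485
Policy A (Z + 49):
  G = 56
  R = 90
  W = 295 + 5·56 − 3·90 = 305
  Z = 32 + 305 (+49 from intervention) = 386
  U = -54 − 2·56 − 4·90 + 3·386 = 632
ΔU = 632 − 485 = 147; ΔZ = 386 − 337 = 49
Score = (-2)·147 + (-2)·49 = -392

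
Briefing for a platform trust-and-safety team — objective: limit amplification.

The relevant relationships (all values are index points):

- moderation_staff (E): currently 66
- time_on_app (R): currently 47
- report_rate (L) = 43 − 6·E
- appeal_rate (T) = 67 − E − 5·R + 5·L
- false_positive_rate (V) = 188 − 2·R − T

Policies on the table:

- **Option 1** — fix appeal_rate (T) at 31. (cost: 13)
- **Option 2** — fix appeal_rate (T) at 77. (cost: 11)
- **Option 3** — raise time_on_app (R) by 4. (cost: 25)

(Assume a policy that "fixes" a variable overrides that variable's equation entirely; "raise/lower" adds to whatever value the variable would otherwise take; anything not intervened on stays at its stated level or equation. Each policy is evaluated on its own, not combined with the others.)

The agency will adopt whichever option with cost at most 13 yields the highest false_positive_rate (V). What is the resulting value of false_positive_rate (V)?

Option 1 (T := 31):
  E = 66
  R = 47
  L = 43 − 6·66 = -353
  T = 31
  V = 188 − 2·47 − 31 = 63
Option 2 (T := 77):
  E = 66
  R = 47
  L = 43 − 6·66 = -353
  T = 77
  V = 188 − 2·47 − 77 = 17
Comparing — Option 1: V=63, Option 2: V=17. Highest is 63 (Option 1).

63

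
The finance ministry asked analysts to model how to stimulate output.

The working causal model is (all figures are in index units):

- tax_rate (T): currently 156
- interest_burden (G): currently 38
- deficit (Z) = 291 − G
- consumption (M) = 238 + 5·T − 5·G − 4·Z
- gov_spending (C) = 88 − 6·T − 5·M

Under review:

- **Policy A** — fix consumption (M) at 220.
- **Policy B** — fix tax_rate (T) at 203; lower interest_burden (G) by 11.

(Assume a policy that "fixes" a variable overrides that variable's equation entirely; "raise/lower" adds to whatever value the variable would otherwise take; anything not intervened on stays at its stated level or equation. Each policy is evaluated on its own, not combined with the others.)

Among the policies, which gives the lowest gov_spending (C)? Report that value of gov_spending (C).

Policy A (M := 220):
  T = 156
  G = 38
  Z = 291 − 38 = 253
  M = 220
  C = 88 − 6·156 − 5·220 = -1948
Policy B (T := 203, G − 11):
  T = 203
  G = 38 − 11 = 27
  Z = 291 − 27 = 264
  M = 238 + 5·203 − 5·27 − 4·264 = 62
  C = 88 − 6·203 − 5·62 = -1440
Comparing — Policy A: C=-1948, Policy B: C=-1440. Lowest is -1948 (Policy A).

-1948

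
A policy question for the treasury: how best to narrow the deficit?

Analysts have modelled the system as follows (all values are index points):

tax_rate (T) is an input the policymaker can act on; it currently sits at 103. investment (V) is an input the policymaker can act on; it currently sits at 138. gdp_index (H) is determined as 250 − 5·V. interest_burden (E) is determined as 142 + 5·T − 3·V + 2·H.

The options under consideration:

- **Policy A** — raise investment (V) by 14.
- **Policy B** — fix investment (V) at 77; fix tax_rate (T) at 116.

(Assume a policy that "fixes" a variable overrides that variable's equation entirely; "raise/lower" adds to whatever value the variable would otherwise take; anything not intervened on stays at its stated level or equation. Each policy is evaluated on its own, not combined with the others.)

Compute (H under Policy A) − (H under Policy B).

Policy A (V + 14):
  V = 138 + 14 = 152
  H = 250 − 5·152 = -510
Policy B (V := 77, T := 116):
  V = 77
  H = 250 − 5·77 = -135
H: -510 − (-135) = -375

-375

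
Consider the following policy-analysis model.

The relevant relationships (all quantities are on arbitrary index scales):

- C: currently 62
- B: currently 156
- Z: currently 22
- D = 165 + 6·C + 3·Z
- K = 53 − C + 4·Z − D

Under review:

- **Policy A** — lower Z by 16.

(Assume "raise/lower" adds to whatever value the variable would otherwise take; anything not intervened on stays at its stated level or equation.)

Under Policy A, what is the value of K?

Policy A (Z − 16):
  C = 62
  Z = 22 − 16 = 6
  D = 165 + 6·62 + 3·6 = 555
  K = 53 − 62 + 4·6 − 555 = -540

-540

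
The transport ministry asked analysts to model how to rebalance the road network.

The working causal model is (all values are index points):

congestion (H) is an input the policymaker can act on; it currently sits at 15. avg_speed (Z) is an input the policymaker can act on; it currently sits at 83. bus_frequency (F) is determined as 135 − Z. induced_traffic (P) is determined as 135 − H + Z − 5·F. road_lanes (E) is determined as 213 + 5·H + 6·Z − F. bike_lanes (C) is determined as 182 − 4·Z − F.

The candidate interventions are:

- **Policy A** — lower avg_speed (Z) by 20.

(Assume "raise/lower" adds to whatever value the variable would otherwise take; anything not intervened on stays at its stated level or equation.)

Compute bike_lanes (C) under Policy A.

-142

Policy A (Z − 20):
  Z = 83 − 20 = 63
  F = 135 − 63 = 72
  C = 182 − 4·63 − 72 = -142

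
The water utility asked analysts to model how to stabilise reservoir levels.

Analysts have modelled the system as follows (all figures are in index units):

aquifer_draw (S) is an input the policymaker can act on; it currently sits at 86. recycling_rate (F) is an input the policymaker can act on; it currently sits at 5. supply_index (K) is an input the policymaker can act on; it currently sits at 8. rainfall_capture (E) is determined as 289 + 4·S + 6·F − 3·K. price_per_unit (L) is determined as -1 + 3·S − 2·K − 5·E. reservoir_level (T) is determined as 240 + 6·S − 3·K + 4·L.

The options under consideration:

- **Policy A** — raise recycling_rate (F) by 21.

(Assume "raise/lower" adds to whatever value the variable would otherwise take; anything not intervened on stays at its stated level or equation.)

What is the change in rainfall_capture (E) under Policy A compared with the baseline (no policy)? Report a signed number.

Baseline:
  S = 86
  F = 5
  K = 8
  E = 289 + 4·86 + 6·5 − 3·8 = 639
Policy A (F + 21):
  S = 86
  F = 5 + 21 = 26
  K = 8
  E = 289 + 4·86 + 6·26 − 3·8 = 765
Change in E: 765 − 639 = 126

126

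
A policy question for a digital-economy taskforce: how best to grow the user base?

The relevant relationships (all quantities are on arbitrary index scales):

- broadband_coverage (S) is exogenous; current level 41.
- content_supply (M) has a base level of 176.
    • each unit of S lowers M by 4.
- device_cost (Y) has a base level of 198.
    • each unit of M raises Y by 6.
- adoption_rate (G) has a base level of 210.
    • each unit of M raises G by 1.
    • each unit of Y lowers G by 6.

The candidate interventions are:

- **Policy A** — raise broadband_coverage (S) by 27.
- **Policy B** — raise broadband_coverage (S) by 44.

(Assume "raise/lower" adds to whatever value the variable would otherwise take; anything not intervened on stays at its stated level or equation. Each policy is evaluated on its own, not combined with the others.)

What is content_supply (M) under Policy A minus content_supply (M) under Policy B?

68

Policy A (S + 27):
  S = 41 + 27 = 68
  M = 176 − 4·68 = -96
Policy B (S + 44):
  S = 41 + 44 = 85
  M = 176 − 4·85 = -164
M: -96 − (-164) = 68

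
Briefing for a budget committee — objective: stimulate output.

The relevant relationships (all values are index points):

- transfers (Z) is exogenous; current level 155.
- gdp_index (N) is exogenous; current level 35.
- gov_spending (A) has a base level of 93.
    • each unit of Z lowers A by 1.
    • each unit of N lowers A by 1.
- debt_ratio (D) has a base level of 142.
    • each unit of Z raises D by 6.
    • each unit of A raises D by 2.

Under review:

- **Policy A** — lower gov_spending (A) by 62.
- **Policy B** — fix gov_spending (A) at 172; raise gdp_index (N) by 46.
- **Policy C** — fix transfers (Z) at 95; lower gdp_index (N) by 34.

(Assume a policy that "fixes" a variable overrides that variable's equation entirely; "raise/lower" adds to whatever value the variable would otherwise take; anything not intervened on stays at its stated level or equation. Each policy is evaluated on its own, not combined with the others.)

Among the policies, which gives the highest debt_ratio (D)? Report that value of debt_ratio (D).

1416

Policy A (A − 62):
  Z = 155
  N = 35
  A = 93 − 155 − 35 (−62 from intervention) = -159
  D = 142 + 6·155 + 2·(-159) = 754
Policy B (A := 172, N + 46):
  Z = 155
  N = 35 + 46 = 81
  A = 172
  D = 142 + 6·155 + 2·172 = 1416
Policy C (Z := 95, N − 34):
  Z = 95
  N = 35 − 34 = 1
  A = 93 − 95 − 1 = -3
  D = 142 + 6·95 + 2·(-3) = 706
Comparing — Policy A: D=754, Policy B: D=1416, Policy C: D=706. Highest is 1416 (Policy B).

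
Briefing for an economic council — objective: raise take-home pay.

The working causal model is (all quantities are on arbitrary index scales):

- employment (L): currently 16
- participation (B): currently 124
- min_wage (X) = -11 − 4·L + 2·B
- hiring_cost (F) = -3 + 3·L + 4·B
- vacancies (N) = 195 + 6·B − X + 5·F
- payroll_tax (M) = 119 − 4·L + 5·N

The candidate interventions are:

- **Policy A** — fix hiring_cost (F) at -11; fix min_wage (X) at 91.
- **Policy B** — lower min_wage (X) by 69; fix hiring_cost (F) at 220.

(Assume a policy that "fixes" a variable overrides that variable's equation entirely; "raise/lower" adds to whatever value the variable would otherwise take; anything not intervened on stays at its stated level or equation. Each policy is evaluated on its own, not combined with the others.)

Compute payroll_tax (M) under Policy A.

Policy A (F := -11, X := 91):
  L = 16
  B = 124
  X = 91
  F = -11
  N = 195 + 6·124 − 91 + 5·(-11) = 793
  M = 119 − 4·16 + 5·793 = 4020

4020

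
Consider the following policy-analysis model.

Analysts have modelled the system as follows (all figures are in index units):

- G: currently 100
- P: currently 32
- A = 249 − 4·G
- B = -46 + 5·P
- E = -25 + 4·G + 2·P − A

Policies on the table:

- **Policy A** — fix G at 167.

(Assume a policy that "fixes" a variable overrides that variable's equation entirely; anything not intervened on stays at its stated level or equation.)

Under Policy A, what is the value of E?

1126

Policy A (G := 167):
  G = 167
  P = 32
  A = 249 − 4·167 = -419
  E = -25 + 4·167 + 2·32 − (-419) = 1126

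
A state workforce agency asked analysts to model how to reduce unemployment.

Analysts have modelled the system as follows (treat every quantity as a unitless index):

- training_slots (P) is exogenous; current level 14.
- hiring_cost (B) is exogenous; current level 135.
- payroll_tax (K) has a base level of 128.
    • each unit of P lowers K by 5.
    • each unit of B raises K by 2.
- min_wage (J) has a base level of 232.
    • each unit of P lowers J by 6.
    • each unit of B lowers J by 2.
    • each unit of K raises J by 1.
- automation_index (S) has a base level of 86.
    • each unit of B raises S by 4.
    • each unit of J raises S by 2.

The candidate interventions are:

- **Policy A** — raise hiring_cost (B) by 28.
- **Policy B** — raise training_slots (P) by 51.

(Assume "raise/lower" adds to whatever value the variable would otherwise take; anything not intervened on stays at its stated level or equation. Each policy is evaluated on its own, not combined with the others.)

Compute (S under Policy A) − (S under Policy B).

1234

Policy A (B + 28):
  P = 14
  B = 135 + 28 = 163
  K = 128 − 5·14 + 2·163 = 384
  J = 232 − 6·14 − 2·163 + 384 = 206
  S = 86 + 4·163 + 2·206 = 1150
Policy B (P + 51):
  P = 14 + 51 = 65
  B = 135
  K = 128 − 5·65 + 2·135 = 73
  J = 232 − 6·65 − 2·135 + 73 = -355
  S = 86 + 4·135 + 2·(-355) = -84
S: 1150 − (-84) = 1234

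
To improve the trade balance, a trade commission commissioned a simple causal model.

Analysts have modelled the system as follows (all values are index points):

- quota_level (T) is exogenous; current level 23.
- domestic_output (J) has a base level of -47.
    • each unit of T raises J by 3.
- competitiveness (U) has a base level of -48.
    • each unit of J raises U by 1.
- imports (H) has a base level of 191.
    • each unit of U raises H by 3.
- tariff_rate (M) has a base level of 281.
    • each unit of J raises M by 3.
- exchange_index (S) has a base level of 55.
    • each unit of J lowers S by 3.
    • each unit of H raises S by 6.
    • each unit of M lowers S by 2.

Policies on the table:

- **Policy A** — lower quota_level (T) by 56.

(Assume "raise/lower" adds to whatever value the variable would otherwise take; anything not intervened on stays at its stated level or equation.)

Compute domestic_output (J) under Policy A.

Policy A (T − 56):
  T = 23 − 56 = -33
  J = -47 + 3·(-33) = -146

-146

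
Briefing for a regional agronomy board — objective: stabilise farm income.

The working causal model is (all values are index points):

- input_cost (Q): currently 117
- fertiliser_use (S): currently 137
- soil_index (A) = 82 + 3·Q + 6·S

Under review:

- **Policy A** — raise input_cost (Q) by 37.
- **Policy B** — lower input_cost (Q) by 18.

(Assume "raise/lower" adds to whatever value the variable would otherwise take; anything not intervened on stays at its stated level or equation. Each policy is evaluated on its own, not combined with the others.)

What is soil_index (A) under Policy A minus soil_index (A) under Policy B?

165

Policy A (Q + 37):
  Q = 117 + 37 = 154
  S = 137
  A = 82 + 3·154 + 6·137 = 1366
Policy B (Q − 18):
  Q = 117 − 18 = 99
  S = 137
  A = 82 + 3·99 + 6·137 = 1201
A: 1366 − 1201 = 165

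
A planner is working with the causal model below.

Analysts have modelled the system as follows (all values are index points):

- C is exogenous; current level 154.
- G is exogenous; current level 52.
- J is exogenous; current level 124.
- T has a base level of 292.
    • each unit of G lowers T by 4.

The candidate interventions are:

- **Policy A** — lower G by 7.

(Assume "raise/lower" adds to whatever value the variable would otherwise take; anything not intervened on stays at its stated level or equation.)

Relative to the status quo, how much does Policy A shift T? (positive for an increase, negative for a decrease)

28

Baseline:
  G = 52
  T = 292 − 4·52 = 84
Policy A (G − 7):
  G = 52 − 7 = 45
  T = 292 − 4·45 = 112
Change in T: 112 − 84 = 28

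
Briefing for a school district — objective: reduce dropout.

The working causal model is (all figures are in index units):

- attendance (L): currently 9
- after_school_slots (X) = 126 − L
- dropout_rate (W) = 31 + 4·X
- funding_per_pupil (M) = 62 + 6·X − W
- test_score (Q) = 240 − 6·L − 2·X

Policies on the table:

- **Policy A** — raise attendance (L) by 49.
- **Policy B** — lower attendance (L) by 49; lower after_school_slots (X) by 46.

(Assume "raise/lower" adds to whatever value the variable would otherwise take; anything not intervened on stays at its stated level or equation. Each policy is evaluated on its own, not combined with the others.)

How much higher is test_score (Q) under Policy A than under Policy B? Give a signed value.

-484

Policy A (L + 49):
  L = 9 + 49 = 58
  X = 126 − 58 = 68
  Q = 240 − 6·58 − 2·68 = -244
Policy B (L − 49, X − 46):
  L = 9 − 49 = -40
  X = 126 − (-40) (−46 from intervention) = 120
  Q = 240 − 6·(-40) − 2·120 = 240
Q: -244 − 240 = -484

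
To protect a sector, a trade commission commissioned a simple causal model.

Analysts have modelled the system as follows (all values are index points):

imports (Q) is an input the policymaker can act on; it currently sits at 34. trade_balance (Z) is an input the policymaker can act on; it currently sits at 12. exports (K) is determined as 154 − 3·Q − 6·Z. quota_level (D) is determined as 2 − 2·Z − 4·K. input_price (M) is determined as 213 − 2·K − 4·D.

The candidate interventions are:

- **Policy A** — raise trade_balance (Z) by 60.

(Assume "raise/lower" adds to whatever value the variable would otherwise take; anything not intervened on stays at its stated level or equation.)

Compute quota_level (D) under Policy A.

1378

Policy A (Z + 60):
  Q = 34
  Z = 12 + 60 = 72
  K = 154 − 3·34 − 6·72 = -380
  D = 2 − 2·72 − 4·(-380) = 1378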